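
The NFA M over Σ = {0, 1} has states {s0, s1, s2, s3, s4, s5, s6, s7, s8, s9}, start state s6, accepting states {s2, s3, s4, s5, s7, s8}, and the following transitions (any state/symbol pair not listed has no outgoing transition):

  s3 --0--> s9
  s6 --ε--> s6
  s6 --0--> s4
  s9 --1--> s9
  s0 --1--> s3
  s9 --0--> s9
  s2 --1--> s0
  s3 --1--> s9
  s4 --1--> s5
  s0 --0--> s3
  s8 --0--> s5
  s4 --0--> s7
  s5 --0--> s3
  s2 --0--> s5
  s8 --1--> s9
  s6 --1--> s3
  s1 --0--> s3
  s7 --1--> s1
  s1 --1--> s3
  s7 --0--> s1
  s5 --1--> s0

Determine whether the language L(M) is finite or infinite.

finite

The useful states (reachable from s6 and able to reach an accepting state) are {s0, s1, s3, s4, s5, s6, s7}.
Restricted to these states the transition graph has no cycle, so every accepting path has bounded length and L is finite.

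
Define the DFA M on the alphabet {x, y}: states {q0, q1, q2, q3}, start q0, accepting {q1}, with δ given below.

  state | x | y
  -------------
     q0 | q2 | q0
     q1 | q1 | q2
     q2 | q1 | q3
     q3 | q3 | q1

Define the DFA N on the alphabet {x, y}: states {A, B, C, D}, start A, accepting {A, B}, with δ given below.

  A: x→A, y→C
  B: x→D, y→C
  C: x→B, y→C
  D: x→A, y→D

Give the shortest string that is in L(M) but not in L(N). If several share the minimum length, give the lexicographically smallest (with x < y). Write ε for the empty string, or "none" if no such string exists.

xyy

The string xyy is accepted by M but not by N.
No shorter string lies in the difference, and xyy is the lexicographically first length-3 string in L(M) \ L(N).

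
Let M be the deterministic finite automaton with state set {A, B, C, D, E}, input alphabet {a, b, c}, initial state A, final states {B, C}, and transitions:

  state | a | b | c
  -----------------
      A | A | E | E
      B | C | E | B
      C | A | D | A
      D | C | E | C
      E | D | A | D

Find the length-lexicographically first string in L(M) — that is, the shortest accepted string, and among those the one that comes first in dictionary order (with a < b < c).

A breadth-first search from A reaches an accepting state first via the path A → E → D → C on input baa.
No string of length < 3 is accepted (BFS exhausts all shorter strings without reaching an accepting state), and baa is the lexicographically least accepting string of length 3.

baa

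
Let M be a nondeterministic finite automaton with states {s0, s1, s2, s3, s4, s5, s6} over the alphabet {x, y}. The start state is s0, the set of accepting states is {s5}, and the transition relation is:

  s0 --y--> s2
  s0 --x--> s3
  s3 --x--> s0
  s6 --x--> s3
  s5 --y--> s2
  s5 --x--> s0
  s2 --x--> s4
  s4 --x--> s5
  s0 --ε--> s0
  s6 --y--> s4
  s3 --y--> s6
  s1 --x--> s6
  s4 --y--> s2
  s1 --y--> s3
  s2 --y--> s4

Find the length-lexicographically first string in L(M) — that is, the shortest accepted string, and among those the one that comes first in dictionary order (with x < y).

yxx

A breadth-first search from s0 reaches an accepting state first via the path s0 → s2 → s4 → s5 on input yxx.
No string of length < 3 is accepted (BFS exhausts all shorter strings without reaching an accepting state), and yxx is the lexicographically least accepting string of length 3.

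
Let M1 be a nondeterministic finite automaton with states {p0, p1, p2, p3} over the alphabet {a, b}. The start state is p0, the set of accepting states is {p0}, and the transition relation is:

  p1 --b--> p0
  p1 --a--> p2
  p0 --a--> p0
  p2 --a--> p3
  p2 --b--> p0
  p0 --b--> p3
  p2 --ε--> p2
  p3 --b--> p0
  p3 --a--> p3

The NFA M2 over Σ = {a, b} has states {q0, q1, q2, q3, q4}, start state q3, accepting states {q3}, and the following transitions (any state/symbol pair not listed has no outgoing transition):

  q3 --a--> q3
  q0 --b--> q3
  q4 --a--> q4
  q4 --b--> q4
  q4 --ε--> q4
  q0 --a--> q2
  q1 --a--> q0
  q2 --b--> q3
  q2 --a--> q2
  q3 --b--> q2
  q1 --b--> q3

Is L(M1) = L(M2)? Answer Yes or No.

Yes

Exploring the product automaton M1 × M2 from the start pair (p0, q3), following both machines on each input symbol, reaches 2 state pairs: (p0, q3), (p3, q2).
M1 accepts in {p0} and M2 accepts in {q3}. In every reachable pair the two components are either both accepting — (p0, q3) — or both non-accepting, so no string is accepted by exactly one of the machines: L(M1) \ L(M2) and L(M2) \ L(M1) are both empty.
Hence every string is accepted by M1 iff it is accepted by M2, and the two languages coincide.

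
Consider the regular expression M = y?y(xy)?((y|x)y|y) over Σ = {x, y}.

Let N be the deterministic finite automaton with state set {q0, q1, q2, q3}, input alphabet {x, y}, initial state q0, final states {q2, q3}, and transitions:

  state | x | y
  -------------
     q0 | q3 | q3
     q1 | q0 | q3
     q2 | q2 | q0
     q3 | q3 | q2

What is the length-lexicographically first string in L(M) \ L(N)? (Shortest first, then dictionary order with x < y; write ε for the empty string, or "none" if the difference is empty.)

The string yyy is accepted by M but not by N.
No shorter string lies in the difference, and yyy is the lexicographically first length-3 string in L(M) \ L(N).

yyy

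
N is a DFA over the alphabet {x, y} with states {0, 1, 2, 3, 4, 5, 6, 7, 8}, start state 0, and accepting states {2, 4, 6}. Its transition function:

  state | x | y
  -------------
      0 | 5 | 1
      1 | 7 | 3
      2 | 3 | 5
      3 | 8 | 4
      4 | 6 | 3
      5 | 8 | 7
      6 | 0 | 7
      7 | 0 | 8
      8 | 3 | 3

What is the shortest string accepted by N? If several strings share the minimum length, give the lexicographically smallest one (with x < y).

yyy

A breadth-first search from 0 reaches an accepting state first via the path 0 → 1 → 3 → 4 on input yyy.
No string of length < 3 is accepted (BFS exhausts all shorter strings without reaching an accepting state), and yyy is the lexicographically least accepting string of length 3.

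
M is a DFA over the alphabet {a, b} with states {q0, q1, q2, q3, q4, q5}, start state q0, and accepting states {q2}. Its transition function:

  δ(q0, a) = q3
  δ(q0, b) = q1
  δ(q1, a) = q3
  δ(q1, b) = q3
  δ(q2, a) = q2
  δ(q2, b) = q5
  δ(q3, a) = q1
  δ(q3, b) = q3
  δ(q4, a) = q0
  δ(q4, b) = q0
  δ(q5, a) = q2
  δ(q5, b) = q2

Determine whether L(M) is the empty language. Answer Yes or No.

The states reachable from the start state are {q0, q1, q3}.
None of the accepting states {q2} is reachable, so no string is accepted and L(M) = ∅.

Yes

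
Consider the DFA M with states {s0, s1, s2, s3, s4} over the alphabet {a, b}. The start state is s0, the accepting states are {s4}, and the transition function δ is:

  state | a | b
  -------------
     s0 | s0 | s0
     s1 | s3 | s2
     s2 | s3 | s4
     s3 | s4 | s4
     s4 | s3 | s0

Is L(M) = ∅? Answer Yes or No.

The states reachable from the start state are {s0}.
None of the accepting states {s4} is reachable, so no string is accepted and L(M) = ∅.

Yes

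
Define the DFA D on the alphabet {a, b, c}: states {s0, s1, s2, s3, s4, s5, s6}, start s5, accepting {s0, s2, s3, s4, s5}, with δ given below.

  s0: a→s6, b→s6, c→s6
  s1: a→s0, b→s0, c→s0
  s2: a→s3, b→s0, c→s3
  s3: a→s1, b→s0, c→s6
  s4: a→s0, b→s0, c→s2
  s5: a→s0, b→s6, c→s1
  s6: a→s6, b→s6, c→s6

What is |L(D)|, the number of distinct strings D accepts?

The useful subgraph on states {s0, s1, s5} is acyclic, so L(D) is finite; the longest accepting path visits 3 useful states, giving maximum string length 2.
Counting accepting paths from s5 by length: 1 of length 0, 1 of length 1, 3 of length 2. Total 5.

5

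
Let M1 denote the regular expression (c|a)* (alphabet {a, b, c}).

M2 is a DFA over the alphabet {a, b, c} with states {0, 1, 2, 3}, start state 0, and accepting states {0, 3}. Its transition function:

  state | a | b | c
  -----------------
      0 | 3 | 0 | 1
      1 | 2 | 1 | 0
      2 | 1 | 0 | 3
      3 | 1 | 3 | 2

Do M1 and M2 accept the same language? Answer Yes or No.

No

The string c is accepted by M1 but rejected by M2.
So L(M1) ≠ L(M2).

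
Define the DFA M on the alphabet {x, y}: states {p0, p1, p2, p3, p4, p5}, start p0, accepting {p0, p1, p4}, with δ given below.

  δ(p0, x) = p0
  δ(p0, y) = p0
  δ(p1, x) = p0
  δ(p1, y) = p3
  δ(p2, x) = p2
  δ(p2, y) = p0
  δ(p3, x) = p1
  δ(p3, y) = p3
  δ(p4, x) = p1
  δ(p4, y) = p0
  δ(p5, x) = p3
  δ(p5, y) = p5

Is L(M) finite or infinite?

State p0 is reachable from the start and can reach an accepting state, and it lies on the cycle p0 → p0.
Traversing that cycle any number of times yields accepted strings of unbounded length, so the language is infinite.

infinite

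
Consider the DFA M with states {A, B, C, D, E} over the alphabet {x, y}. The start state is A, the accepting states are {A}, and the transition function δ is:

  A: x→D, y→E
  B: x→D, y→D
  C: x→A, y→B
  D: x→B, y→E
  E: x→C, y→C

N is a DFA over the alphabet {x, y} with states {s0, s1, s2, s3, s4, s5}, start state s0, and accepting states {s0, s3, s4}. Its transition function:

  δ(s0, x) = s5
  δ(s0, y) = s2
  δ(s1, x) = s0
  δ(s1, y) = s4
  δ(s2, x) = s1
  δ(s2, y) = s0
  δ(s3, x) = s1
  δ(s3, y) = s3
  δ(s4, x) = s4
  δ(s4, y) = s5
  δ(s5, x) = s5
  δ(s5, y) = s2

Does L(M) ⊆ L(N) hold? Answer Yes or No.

The string yyx is in L(M) but not in L(N).
So L(M) ⊄ L(N).

No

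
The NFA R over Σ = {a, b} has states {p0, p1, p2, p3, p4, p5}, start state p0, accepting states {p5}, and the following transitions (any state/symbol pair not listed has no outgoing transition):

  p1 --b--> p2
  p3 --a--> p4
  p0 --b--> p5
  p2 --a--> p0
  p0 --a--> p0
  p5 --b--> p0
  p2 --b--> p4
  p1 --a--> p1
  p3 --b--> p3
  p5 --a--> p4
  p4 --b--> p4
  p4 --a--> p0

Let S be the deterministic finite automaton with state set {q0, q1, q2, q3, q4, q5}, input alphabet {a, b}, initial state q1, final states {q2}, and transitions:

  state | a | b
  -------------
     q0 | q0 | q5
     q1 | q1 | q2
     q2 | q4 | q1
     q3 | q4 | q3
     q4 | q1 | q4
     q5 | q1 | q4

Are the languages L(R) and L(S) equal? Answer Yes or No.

Exploring the product automaton R × S from the start pair (p0, q1), following both machines on each input symbol, reaches 3 state pairs: (p0, q1), (p5, q2), (p4, q4).
R accepts in {p5} and S accepts in {q2}. In every reachable pair the two components are either both accepting — (p5, q2) — or both non-accepting, so no string is accepted by exactly one of the machines: L(R) \ L(S) and L(S) \ L(R) are both empty.
Hence every string is accepted by R iff it is accepted by S, and the two languages coincide.

Yes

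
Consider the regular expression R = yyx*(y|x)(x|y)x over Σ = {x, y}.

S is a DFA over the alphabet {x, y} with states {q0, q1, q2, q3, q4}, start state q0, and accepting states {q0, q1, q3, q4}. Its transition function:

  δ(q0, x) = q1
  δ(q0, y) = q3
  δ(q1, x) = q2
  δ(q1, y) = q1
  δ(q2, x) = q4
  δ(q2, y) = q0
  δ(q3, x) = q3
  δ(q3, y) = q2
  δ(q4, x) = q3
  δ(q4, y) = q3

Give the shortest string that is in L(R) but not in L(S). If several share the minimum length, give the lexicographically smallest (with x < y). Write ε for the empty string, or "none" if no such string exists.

yyyxx

The string yyyxx is accepted by R but not by S.
No shorter string lies in the difference, and yyyxx is the lexicographically first length-5 string in L(R) \ L(S).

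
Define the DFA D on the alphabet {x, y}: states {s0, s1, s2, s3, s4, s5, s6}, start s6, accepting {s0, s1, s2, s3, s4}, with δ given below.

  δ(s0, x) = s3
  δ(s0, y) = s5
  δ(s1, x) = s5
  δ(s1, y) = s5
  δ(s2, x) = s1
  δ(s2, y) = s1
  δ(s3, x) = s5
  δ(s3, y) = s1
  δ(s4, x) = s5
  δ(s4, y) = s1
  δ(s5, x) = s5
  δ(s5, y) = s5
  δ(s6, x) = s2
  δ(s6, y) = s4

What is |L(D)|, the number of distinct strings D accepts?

5

The useful subgraph on states {s1, s2, s4, s6} is acyclic, so L(D) is finite; the longest accepting path visits 3 useful states, giving maximum string length 2.
Counting accepting paths from s6 by length: 2 of length 1, 3 of length 2. Total 5.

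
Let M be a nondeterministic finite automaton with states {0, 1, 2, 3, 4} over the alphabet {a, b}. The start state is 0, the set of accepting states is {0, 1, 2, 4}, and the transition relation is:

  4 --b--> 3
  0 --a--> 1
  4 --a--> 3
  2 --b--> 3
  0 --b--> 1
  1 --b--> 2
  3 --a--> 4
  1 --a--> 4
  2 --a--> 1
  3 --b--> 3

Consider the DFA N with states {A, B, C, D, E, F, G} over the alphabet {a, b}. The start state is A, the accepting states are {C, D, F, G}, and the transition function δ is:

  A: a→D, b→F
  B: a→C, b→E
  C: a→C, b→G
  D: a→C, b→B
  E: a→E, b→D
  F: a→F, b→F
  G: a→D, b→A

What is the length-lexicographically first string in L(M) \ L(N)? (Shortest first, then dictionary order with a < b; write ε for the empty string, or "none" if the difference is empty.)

The empty string ε is accepted by M but not by N.
Since ε is the unique shortest string, it is the required witness.

ε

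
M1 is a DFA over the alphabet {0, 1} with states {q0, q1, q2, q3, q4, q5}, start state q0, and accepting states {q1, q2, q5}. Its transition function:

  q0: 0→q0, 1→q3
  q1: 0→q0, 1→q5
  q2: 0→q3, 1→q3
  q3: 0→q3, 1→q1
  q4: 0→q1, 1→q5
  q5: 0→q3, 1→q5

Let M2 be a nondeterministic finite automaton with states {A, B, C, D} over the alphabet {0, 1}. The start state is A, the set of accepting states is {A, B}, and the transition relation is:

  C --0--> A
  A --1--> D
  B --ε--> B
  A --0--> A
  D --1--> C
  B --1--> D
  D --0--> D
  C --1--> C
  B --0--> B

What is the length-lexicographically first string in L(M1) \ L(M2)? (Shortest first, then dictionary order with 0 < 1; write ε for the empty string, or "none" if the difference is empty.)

11

The string 11 is accepted by M1 but not by M2.
No shorter string lies in the difference, and 11 is the lexicographically first length-2 string in L(M1) \ L(M2).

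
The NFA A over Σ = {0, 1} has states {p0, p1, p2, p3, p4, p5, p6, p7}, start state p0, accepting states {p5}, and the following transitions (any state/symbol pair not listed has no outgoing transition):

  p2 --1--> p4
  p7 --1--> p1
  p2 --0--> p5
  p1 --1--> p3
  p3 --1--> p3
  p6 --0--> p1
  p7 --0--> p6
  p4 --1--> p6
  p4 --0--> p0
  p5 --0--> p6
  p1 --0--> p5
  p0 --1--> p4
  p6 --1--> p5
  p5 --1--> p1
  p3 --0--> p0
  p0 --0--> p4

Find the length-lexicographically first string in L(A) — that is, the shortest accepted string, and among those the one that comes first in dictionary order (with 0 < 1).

A breadth-first search from p0 reaches an accepting state first via the path p0 → p4 → p6 → p5 on input 011.
No string of length < 3 is accepted (BFS exhausts all shorter strings without reaching an accepting state), and 011 is the lexicographically least accepting string of length 3.

011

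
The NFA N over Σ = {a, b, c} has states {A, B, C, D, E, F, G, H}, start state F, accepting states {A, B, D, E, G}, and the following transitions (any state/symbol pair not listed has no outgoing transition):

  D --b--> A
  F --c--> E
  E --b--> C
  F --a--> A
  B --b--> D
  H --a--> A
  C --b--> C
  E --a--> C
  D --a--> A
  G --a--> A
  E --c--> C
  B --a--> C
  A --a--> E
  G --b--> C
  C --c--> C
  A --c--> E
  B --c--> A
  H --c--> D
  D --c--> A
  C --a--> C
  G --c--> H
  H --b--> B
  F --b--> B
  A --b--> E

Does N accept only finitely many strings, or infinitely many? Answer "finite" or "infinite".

The useful states (reachable from F and able to reach an accepting state) are {A, B, D, E, F}.
Restricted to these states the transition graph has no cycle, so every accepting path has bounded length and L is finite.

finite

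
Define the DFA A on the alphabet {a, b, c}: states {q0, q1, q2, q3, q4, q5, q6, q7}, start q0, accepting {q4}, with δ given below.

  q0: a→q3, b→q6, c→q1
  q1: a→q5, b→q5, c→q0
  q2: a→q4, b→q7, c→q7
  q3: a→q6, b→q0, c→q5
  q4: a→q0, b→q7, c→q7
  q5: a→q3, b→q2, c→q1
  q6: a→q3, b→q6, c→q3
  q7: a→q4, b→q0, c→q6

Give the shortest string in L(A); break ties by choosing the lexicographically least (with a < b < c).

A breadth-first search from q0 reaches an accepting state first via the path q0 → q3 → q5 → q2 → q4 on input acba.
No string of length < 4 is accepted (BFS exhausts all shorter strings without reaching an accepting state), and acba is the lexicographically least accepting string of length 4.

acba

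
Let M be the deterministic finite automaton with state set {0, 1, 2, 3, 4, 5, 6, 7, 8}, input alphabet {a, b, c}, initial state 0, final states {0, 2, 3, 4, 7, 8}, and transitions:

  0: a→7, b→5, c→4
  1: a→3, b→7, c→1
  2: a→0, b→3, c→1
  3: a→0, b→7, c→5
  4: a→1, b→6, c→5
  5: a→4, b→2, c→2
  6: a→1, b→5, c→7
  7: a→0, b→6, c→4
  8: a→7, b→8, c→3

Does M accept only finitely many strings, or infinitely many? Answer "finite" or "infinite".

State 1 is reachable from the start and can reach an accepting state, and it lies on the cycle 1 → 1.
Traversing that cycle any number of times yields accepted strings of unbounded length, so the language is infinite.

infinite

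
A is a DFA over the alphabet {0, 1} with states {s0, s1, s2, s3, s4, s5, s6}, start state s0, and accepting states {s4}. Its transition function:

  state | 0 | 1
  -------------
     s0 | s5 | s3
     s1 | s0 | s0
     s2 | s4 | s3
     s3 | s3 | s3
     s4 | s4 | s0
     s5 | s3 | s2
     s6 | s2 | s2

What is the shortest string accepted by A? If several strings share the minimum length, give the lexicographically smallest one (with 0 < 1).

A breadth-first search from s0 reaches an accepting state first via the path s0 → s5 → s2 → s4 on input 010.
No string of length < 3 is accepted (BFS exhausts all shorter strings without reaching an accepting state), and 010 is the lexicographically least accepting string of length 3.

010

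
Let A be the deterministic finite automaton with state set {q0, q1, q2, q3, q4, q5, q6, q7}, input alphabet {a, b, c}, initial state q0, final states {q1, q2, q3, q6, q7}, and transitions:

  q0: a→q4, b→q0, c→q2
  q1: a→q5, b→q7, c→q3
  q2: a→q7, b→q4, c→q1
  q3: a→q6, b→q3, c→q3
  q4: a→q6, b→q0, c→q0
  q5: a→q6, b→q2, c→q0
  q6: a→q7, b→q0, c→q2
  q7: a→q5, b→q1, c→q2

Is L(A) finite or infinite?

infinite

State q0 is reachable from the start and can reach an accepting state, and it lies on the cycle q0 → q0.
Traversing that cycle any number of times yields accepted strings of unbounded length, so the language is infinite.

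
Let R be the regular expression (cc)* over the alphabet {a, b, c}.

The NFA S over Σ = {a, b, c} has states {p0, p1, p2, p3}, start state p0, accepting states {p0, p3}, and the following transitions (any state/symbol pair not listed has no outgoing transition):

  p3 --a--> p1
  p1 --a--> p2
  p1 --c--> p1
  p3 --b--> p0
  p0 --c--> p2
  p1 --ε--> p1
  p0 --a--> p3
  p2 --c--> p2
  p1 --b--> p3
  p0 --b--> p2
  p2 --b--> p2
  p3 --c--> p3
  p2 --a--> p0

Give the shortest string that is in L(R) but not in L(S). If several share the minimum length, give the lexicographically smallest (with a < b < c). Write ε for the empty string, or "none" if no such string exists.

cc

The string cc is accepted by R but not by S.
No shorter string lies in the difference, and cc is the lexicographically first length-2 string in L(R) \ L(S).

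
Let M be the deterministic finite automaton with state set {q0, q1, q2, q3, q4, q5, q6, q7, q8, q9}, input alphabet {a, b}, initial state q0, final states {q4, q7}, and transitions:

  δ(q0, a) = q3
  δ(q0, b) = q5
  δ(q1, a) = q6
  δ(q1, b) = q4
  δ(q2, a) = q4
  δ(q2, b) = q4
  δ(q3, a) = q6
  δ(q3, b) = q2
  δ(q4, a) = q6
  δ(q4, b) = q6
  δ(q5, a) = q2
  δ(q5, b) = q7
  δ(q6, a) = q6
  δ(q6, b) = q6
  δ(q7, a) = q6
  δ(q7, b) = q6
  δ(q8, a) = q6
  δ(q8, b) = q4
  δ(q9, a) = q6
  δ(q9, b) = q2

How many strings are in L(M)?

5

The useful subgraph on states {q0, q2, q3, q4, q5, q7} is acyclic, so L(M) is finite; the longest accepting path visits 4 useful states, giving maximum string length 3.
Counting accepting paths from q0 by length: 1 of length 2, 4 of length 3. Total 5.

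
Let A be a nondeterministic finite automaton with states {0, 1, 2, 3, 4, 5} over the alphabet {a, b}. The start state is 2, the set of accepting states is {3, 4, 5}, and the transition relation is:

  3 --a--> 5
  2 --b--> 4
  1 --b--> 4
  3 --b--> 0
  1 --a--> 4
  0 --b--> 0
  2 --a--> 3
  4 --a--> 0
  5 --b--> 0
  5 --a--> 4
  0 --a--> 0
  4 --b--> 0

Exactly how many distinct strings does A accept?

The useful subgraph on states {2, 3, 4, 5} is acyclic, so L(A) is finite; the longest accepting path visits 4 useful states, giving maximum string length 3.
Counting accepting paths from 2 by length: 2 of length 1, 1 of length 2, 1 of length 3. Total 4.

4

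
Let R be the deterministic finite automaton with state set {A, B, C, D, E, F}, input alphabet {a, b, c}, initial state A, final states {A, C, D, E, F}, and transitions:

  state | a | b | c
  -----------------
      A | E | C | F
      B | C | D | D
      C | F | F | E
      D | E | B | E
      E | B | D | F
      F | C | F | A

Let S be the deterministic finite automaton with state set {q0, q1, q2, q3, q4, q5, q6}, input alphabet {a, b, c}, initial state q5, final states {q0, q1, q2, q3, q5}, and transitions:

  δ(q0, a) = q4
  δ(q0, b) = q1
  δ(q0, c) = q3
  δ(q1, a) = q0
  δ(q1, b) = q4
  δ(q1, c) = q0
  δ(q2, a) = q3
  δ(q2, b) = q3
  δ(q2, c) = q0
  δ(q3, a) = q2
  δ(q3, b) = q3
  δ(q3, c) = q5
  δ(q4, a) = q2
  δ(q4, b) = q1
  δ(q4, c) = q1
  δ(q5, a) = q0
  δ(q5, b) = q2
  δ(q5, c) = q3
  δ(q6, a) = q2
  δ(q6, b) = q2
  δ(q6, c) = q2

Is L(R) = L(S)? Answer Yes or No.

Yes

Exploring the product automaton R × S from the start pair (A, q5), following both machines on each input symbol, reaches 6 state pairs: (A, q5), (E, q0), (C, q2), (F, q3), (B, q4), (D, q1).
R accepts in {A, C, D, E, F} and S accepts in {q0, q1, q2, q3, q5}. In every reachable pair the two components are either both accepting — (A, q5), (E, q0), (C, q2), (F, q3), (D, q1) — or both non-accepting, so no string is accepted by exactly one of the machines: L(R) \ L(S) and L(S) \ L(R) are both empty.
Hence every string is accepted by R iff it is accepted by S, and the two languages coincide.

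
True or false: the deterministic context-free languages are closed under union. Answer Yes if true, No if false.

No

{aⁿbⁿ : n≥0} and {aⁿb²ⁿ : n≥0} are each accepted by a deterministic PDA (push the a's; pop one per b, respectively one per two b's), but their union U is not. Suppose a DPDA M accepted U. Being deterministic, M has a single run on aⁿb²ⁿ, and since aⁿbⁿ ∈ U that run passes through an accepting configuration right after consuming the prefix aⁿbⁿ and then goes on to accept again after n more b's. Build an ordinary (nondeterministic) PDA M′ that simulates M on a's and b's and, at any moment when M is in an accepting state, may switch to a second mode in which it reads only c's, feeding each c to M as a b; M′ accepts when M does. Then M′ accepts aⁱbʲcᵏ (k≥1) exactly when both aⁱbʲ ∈ U and aⁱbʲ⁺ᵏ ∈ U, and checking the four cases (i=j or j=2i, combined with j+k=i or j+k=2i) leaves only i=j=k: so L(M′) ∩ a*b*c⁺ = {aⁿbⁿcⁿ : n≥1} would be context-free, which it is not (pumping lemma) — contradiction. (The union is an unambiguous CFL; it is determinism, not unambiguity, that fails.)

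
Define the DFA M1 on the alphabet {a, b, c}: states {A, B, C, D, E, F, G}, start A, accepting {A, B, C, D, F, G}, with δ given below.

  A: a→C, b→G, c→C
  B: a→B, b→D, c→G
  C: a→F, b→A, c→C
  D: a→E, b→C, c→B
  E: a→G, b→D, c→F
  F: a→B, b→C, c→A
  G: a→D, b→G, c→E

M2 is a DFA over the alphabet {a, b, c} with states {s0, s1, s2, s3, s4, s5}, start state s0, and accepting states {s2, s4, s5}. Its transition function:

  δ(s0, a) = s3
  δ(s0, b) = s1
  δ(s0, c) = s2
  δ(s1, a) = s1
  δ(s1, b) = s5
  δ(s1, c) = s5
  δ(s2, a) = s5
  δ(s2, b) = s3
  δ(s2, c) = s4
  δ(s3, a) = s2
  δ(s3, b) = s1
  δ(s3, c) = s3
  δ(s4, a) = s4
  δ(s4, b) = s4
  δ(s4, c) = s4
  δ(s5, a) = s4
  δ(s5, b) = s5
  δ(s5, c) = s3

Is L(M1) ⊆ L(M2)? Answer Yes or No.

The empty string ε is in L(M1) but not in L(M2).
So L(M1) ⊄ L(M2).

No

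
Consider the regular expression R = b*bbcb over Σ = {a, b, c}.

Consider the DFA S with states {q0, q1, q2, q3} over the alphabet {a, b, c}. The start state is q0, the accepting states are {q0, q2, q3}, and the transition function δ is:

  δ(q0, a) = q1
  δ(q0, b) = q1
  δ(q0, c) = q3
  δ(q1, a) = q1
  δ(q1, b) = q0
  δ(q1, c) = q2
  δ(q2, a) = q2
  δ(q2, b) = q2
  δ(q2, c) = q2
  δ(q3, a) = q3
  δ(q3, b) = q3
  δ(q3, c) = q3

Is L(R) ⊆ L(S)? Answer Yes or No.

Converting the expression R to a DFA (subset construction, then merging equivalent states) gives the minimal DFA with states {r0, r1, r2, r3, r4, r5}, start state r0, accepting states {r5} and transitions r0: a→r1, b→r2, c→r1; r1: a→r1, b→r1, c→r1; r2: a→r1, b→r3, c→r1; r3: a→r1, b→r3, c→r4; r4: a→r1, b→r5, c→r1; r5: a→r1, b→r1, c→r1.
Exploring the product automaton R × S from the start pair (r0, q0), following both machines on each input symbol, reaches 12 state pairs: (r0, q0), (r1, q1), (r2, q1), (r1, q3), (r1, q0), (r1, q2), (r3, q0), (r3, q1), (r4, q3), (r4, q2), (r5, q3), (r5, q2).
R accepts in {r5} and S accepts in {q0, q2, q3}. The reachable pairs whose R-component is accepting are (r5, q3), (r5, q2); in each of them the S-component is accepting too, so the product for L(R) \ L(S) (R-component accepting, S-component rejecting) has no reachable accepting pair and the difference is empty.
Hence every string in L(R) is also in L(S).

Yes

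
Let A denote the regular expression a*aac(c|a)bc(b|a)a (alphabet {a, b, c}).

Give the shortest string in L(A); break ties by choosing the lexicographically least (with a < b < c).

By inspection of the expression, no string of length less than 8 matches, and aacabcaa is the lexicographically first match of length 8.

aacabcaa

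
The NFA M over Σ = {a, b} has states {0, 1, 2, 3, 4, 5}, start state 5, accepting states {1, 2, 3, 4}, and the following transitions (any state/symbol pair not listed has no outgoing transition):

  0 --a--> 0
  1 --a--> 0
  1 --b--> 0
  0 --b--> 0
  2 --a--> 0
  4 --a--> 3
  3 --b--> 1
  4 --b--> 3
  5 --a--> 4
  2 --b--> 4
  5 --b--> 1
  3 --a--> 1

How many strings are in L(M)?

The useful subgraph on states {1, 3, 4, 5} is acyclic, so L(M) is finite; the longest accepting path visits 4 useful states, giving maximum string length 3.
Counting accepting paths from 5 by length: 2 of length 1, 2 of length 2, 4 of length 3. Total 8.

8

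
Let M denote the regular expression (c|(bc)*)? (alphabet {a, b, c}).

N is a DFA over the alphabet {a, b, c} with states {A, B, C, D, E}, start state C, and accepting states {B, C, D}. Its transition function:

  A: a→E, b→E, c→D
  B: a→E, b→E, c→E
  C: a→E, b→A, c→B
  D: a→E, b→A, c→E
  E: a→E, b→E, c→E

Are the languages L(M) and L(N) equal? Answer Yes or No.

Yes

Converting the expression M to a DFA (subset construction, then merging equivalent states) gives the minimal DFA with states {m0, m1, m2, m3, m4}, start state m0, accepting states {m0, m3, m4} and transitions m0: a→m1, b→m2, c→m3; m1: a→m1, b→m1, c→m1; m2: a→m1, b→m1, c→m4; m3: a→m1, b→m1, c→m1; m4: a→m1, b→m2, c→m1.
Exploring the product automaton M × N from the start pair (m0, C), following both machines on each input symbol, reaches 5 state pairs: (m0, C), (m1, E), (m2, A), (m3, B), (m4, D).
M accepts in {m0, m3, m4} and N accepts in {B, C, D}. In every reachable pair the two components are either both accepting — (m0, C), (m3, B), (m4, D) — or both non-accepting, so no string is accepted by exactly one of the machines: L(M) \ L(N) and L(N) \ L(M) are both empty.
Hence every string is accepted by M iff it is accepted by N, and the two languages coincide.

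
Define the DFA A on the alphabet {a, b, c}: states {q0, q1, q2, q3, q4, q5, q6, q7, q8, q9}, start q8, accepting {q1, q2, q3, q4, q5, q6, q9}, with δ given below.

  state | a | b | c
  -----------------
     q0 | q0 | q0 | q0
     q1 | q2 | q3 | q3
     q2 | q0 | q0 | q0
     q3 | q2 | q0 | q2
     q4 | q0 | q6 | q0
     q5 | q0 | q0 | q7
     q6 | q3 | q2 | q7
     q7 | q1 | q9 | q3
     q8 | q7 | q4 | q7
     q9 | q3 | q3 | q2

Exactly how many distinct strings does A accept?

63

The useful subgraph on states {q1, q2, q3, q4, q6, q7, q8, q9} is acyclic, so L(A) is finite; the longest accepting path visits 7 useful states, giving maximum string length 6.
Counting accepting paths from q8 by length: 1 of length 1, 7 of length 2, 18 of length 3, 21 of length 4, 8 of length 5, 8 of length 6. Total 63.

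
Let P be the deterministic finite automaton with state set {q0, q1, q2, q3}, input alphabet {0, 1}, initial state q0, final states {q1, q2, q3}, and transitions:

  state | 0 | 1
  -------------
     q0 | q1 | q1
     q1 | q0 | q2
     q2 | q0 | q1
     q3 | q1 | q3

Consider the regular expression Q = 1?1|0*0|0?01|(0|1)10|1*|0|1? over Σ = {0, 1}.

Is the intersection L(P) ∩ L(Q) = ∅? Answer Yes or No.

The string 0 is accepted by both P and Q.
Hence L(P) ∩ L(Q) ≠ ∅.

No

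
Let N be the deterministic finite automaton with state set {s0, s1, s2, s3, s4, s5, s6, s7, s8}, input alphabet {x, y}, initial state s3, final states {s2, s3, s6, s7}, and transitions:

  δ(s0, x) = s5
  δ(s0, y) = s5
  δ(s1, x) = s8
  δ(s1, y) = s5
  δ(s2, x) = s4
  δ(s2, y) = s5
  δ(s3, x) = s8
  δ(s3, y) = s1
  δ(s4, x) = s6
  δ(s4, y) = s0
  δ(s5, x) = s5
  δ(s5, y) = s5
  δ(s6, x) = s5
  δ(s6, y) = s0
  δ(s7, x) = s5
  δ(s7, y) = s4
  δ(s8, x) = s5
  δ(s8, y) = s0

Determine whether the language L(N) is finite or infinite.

The useful states (reachable from s3 and able to reach an accepting state) are {s3}.
Restricted to these states the transition graph has no cycle, so every accepting path has bounded length and L is finite.

finite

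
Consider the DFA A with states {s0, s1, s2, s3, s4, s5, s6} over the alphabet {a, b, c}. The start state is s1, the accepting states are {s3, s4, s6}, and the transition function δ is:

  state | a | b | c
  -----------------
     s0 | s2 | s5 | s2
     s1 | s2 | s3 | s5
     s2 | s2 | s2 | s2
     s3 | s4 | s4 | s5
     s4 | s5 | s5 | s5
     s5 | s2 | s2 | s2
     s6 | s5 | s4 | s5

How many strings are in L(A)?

3

The useful subgraph on states {s1, s3, s4} is acyclic, so L(A) is finite; the longest accepting path visits 3 useful states, giving maximum string length 2.
Counting accepting paths from s1 by length: 1 of length 1, 2 of length 2. Total 3.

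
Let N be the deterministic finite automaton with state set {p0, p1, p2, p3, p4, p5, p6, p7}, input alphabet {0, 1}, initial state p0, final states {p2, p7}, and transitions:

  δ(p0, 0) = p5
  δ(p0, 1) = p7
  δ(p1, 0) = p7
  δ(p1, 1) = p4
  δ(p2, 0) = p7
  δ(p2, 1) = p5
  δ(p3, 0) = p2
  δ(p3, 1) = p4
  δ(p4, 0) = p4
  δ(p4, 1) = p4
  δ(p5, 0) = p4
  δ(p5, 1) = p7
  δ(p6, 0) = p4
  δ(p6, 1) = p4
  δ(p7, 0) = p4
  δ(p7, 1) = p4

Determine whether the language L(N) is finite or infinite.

The useful states (reachable from p0 and able to reach an accepting state) are {p0, p5, p7}.
Restricted to these states the transition graph has no cycle, so every accepting path has bounded length and L is finite.

finite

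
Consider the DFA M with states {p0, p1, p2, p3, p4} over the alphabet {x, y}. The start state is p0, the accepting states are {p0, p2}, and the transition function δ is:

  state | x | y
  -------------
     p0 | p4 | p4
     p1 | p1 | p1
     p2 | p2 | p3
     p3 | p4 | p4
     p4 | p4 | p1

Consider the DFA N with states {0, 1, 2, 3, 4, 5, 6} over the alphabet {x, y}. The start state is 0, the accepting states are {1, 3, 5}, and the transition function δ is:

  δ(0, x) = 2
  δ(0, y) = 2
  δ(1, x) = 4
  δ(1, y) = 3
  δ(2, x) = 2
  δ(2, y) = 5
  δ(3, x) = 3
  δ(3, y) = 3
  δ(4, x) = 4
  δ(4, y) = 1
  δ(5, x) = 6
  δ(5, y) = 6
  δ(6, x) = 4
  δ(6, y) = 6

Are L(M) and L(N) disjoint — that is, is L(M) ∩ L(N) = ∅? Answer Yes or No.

Exploring the product automaton M × N from the start pair (p0, 0), following both machines on each input symbol, reaches 7 state pairs: (p0, 0), (p4, 2), (p1, 5), (p1, 6), (p1, 4), (p1, 1), (p1, 3).
M accepts in {p0, p2} and N accepts in {1, 3, 5}; no reachable pair has both components accepting, so no string drives both machines to acceptance simultaneously and L(M) ∩ L(N) = ∅.
So no string is accepted by both, and the intersection is empty.

Yes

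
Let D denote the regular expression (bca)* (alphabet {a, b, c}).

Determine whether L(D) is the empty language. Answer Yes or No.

The empty string ε matches the expression, so it belongs to L(D).
Since L(D) contains at least one string, it is not empty.

No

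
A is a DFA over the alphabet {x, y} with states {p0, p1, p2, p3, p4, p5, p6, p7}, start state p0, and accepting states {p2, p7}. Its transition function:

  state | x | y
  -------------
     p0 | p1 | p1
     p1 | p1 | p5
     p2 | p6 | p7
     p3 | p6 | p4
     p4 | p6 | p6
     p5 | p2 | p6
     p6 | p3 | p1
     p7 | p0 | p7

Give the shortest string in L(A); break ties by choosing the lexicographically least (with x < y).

xyx

A breadth-first search from p0 reaches an accepting state first via the path p0 → p1 → p5 → p2 on input xyx.
No string of length < 3 is accepted (BFS exhausts all shorter strings without reaching an accepting state), and xyx is the lexicographically least accepting string of length 3.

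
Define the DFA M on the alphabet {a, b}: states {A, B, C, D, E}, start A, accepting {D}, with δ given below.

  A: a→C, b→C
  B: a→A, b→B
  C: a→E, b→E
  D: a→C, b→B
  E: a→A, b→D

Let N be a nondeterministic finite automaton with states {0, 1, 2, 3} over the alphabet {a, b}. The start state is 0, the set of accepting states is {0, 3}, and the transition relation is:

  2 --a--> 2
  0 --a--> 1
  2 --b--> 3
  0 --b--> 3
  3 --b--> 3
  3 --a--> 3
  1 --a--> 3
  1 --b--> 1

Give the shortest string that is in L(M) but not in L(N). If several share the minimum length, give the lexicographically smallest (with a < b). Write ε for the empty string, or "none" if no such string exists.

abb

The string abb is accepted by M but not by N.
No shorter string lies in the difference, and abb is the lexicographically first length-3 string in L(M) \ L(N).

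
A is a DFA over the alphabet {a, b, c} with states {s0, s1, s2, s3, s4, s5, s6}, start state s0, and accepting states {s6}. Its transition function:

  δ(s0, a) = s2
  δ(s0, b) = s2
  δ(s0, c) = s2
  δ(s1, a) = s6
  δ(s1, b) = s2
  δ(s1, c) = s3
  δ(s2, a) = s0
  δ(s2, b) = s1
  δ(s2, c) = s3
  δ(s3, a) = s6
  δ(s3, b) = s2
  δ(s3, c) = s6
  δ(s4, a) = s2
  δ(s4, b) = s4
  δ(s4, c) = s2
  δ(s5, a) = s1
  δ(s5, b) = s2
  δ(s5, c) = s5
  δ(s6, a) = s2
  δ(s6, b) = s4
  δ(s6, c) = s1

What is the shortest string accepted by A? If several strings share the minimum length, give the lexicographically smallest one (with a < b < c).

aba

A breadth-first search from s0 reaches an accepting state first via the path s0 → s2 → s1 → s6 on input aba.
No string of length < 3 is accepted (BFS exhausts all shorter strings without reaching an accepting state), and aba is the lexicographically least accepting string of length 3.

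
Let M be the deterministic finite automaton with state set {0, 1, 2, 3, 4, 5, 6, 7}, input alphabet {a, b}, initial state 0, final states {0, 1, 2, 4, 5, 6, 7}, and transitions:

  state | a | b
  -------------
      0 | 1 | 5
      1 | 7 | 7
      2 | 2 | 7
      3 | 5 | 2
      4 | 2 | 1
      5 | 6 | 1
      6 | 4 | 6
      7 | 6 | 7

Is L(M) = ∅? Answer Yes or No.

No

The empty string ε is accepted: the run 0 ends in the accepting state 0.
Since at least one string is accepted, L(M) is not empty.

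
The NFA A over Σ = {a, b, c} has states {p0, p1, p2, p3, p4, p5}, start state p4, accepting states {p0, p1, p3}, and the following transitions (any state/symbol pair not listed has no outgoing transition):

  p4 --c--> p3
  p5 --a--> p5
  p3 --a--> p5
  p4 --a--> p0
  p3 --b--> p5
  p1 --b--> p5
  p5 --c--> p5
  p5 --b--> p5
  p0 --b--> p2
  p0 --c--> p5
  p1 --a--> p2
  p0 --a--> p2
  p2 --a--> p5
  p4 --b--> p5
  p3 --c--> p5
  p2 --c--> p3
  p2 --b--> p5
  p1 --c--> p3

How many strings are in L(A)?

The useful subgraph on states {p0, p2, p3, p4} is acyclic, so L(A) is finite; the longest accepting path visits 4 useful states, giving maximum string length 3.
Counting accepting paths from p4 by length: 2 of length 1, 2 of length 3. Total 4.

4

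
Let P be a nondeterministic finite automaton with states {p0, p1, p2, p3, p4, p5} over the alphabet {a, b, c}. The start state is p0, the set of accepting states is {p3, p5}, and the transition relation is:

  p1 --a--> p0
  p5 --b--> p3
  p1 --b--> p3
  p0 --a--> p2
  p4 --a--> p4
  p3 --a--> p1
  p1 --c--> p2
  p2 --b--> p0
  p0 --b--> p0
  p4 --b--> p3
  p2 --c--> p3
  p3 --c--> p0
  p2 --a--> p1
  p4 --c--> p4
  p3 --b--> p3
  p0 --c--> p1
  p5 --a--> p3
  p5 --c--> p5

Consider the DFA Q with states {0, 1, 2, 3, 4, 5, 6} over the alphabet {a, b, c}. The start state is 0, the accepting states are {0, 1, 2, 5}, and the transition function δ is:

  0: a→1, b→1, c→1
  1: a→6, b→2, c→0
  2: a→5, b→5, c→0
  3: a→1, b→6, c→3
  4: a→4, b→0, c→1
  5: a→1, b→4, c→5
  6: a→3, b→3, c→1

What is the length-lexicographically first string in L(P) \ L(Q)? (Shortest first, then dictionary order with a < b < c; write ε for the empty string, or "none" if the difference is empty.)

The string aab is accepted by P but not by Q.
No shorter string lies in the difference, and aab is the lexicographically first length-3 string in L(P) \ L(Q).

aab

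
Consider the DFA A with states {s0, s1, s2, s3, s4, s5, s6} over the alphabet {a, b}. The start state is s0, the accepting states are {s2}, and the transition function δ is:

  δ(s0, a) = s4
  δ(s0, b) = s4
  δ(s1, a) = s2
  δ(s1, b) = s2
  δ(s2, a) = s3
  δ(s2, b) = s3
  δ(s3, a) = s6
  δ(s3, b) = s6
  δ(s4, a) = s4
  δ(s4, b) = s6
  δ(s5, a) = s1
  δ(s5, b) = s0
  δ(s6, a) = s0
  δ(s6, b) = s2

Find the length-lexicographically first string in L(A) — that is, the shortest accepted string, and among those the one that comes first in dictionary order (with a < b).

A breadth-first search from s0 reaches an accepting state first via the path s0 → s4 → s6 → s2 on input abb.
No string of length < 3 is accepted (BFS exhausts all shorter strings without reaching an accepting state), and abb is the lexicographically least accepting string of length 3.

abb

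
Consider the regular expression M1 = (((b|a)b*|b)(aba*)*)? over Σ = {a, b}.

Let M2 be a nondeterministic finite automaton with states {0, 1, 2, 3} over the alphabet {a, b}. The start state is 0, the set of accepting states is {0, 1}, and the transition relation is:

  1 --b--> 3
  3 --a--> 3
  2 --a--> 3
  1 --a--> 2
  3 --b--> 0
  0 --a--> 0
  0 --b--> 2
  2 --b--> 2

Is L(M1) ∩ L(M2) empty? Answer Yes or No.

The empty string ε is accepted by both M1 and M2.
Hence L(M1) ∩ L(M2) ≠ ∅.

No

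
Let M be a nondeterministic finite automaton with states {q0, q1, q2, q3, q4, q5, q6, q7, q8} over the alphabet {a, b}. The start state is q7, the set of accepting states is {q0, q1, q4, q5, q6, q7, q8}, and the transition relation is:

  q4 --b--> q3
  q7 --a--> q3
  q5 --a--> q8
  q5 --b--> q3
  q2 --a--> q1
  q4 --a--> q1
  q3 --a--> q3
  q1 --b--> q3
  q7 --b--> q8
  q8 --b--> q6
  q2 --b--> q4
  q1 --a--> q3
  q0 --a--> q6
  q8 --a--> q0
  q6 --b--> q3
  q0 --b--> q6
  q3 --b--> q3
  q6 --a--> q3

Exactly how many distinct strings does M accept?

The useful subgraph on states {q0, q6, q7, q8} is acyclic, so L(M) is finite; the longest accepting path visits 4 useful states, giving maximum string length 3.
Counting accepting paths from q7 by length: 1 of length 0, 1 of length 1, 2 of length 2, 2 of length 3. Total 6.

6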